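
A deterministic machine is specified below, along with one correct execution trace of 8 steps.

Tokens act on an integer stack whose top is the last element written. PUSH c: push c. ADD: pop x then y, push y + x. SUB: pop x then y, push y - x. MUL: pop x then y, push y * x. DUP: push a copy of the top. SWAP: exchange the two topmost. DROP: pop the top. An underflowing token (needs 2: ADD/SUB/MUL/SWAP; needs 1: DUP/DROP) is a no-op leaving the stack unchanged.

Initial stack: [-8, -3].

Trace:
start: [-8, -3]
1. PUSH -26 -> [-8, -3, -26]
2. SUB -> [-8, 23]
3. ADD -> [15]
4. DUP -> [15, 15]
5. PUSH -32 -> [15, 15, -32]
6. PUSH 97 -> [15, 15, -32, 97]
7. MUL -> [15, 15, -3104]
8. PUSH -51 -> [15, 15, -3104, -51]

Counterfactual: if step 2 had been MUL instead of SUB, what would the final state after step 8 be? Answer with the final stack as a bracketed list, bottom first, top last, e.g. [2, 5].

[70, 70, -3104, -51]

(re-executing from step 2 with the substitution; state before step 2: [-8, -3, -26])
2. MUL -> [-8, 78]
3. ADD -> [70]
4. DUP -> [70, 70]
5. PUSH -32 -> [70, 70, -32]
6. PUSH 97 -> [70, 70, -32, 97]
7. MUL -> [70, 70, -3104]
8. PUSH -51 -> [70, 70, -3104, -51]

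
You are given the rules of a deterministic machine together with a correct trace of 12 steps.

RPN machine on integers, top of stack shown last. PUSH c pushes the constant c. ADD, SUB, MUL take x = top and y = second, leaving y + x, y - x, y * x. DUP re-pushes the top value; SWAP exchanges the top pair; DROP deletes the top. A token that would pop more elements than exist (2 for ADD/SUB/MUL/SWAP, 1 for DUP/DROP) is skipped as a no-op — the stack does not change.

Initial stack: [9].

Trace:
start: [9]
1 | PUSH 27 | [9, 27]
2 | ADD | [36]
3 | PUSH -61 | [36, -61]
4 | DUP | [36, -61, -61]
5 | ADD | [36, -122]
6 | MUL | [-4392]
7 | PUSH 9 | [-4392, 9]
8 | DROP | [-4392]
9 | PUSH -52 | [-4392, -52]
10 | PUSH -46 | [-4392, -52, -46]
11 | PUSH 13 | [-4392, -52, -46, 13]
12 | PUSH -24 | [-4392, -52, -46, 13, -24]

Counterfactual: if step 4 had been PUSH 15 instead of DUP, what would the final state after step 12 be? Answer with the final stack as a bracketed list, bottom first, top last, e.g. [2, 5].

[-1656, -52, -46, 13, -24]

(re-executing from step 4 with the substitution; state before step 4: [36, -61])
4 | PUSH 15 | [36, -61, 15]
5 | ADD | [36, -46]
6 | MUL | [-1656]
7 | PUSH 9 | [-1656, 9]
8 | DROP | [-1656]
9 | PUSH -52 | [-1656, -52]
10 | PUSH -46 | [-1656, -52, -46]
11 | PUSH 13 | [-1656, -52, -46, 13]
12 | PUSH -24 | [-1656, -52, -46, 13, -24]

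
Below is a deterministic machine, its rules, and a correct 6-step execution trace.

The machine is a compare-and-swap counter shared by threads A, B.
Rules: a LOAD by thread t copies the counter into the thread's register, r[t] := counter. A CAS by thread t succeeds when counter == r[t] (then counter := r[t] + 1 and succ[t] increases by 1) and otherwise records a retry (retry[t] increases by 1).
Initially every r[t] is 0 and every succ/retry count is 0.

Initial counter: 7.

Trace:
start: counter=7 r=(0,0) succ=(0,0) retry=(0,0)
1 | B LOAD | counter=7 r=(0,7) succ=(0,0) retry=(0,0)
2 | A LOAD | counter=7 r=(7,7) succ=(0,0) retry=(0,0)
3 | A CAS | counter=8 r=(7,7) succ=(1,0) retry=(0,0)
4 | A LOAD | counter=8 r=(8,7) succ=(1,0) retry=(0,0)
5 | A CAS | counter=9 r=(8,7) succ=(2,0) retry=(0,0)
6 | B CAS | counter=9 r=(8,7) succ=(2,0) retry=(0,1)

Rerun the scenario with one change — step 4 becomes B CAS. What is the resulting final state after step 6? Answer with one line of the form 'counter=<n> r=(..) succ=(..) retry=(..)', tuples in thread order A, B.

counter=8 r=(7,7) succ=(1,0) retry=(1,2)

(re-executing from step 4 with the substitution; state before step 4: counter=8 r=(7,7) succ=(1,0) retry=(0,0))
4 | B CAS | counter=8 r=(7,7) succ=(1,0) retry=(0,1)
5 | A CAS | counter=8 r=(7,7) succ=(1,0) retry=(1,1)
6 | B CAS | counter=8 r=(7,7) succ=(1,0) retry=(1,2)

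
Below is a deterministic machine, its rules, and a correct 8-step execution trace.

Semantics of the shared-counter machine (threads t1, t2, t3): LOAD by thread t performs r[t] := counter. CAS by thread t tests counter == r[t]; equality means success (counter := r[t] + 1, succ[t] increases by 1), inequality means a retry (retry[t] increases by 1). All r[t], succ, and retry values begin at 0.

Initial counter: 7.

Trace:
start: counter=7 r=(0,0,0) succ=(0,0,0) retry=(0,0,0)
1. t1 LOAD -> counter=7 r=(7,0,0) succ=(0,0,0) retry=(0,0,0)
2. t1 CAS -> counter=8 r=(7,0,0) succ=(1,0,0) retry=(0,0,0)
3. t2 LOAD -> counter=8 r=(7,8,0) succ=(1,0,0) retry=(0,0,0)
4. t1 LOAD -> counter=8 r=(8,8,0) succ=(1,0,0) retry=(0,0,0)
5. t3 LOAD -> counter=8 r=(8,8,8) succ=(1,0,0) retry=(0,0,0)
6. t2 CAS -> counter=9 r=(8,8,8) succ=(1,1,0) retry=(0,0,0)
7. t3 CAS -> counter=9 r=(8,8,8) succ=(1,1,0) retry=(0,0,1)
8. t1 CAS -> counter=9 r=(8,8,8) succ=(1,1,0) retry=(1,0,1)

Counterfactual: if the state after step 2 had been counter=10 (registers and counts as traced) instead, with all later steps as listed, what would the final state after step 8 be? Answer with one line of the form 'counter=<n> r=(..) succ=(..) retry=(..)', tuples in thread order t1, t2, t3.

counter=11 r=(10,10,10) succ=(1,1,0) retry=(1,0,1)

state after step 2 := counter=10 r=(7,0,0) succ=(1,0,0) retry=(0,0,0)
3. t2 LOAD -> counter=10 r=(7,10,0) succ=(1,0,0) retry=(0,0,0)
4. t1 LOAD -> counter=10 r=(10,10,0) succ=(1,0,0) retry=(0,0,0)
5. t3 LOAD -> counter=10 r=(10,10,10) succ=(1,0,0) retry=(0,0,0)
6. t2 CAS -> counter=11 r=(10,10,10) succ=(1,1,0) retry=(0,0,0)
7. t3 CAS -> counter=11 r=(10,10,10) succ=(1,1,0) retry=(0,0,1)
8. t1 CAS -> counter=11 r=(10,10,10) succ=(1,1,0) retry=(1,0,1)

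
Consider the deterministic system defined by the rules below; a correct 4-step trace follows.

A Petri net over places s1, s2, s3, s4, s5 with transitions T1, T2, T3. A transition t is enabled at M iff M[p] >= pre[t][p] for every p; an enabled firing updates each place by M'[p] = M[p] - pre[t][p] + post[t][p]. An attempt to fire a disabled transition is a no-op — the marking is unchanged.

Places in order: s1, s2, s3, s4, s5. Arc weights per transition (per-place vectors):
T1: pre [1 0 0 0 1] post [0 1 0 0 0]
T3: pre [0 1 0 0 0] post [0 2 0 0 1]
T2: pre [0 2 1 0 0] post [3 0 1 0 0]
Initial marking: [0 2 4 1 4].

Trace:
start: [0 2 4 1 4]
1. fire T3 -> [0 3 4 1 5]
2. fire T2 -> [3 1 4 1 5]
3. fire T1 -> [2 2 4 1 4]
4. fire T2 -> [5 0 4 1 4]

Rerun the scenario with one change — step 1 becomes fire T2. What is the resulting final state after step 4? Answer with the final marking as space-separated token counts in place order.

(re-executing from step 1 with the substitution; state before step 1: [0 2 4 1 4])
1. fire T2 -> [3 0 4 1 4]
2. fire T2 -> [3 0 4 1 4]
3. fire T1 -> [2 1 4 1 3]
4. fire T2 -> [2 1 4 1 3]

2 1 4 1 3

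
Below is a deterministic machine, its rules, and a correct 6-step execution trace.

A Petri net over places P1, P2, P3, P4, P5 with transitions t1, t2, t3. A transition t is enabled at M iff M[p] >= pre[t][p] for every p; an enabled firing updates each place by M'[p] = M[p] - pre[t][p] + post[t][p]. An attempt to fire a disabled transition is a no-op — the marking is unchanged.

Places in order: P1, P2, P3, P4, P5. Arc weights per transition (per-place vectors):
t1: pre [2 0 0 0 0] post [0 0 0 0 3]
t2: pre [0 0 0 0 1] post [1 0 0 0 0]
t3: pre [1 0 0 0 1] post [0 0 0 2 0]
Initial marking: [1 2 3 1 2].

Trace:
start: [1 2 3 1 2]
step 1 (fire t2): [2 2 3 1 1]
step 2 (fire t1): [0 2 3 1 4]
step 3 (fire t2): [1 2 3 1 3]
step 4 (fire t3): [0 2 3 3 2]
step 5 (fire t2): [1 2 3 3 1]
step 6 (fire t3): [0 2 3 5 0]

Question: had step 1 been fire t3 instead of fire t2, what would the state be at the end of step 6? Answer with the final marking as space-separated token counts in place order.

(re-executing from step 1 with the substitution; state before step 1: [1 2 3 1 2])
step 1 (fire t3): [0 2 3 3 1]
step 2 (fire t1): [0 2 3 3 1]
step 3 (fire t2): [1 2 3 3 0]
step 4 (fire t3): [1 2 3 3 0]
step 5 (fire t2): [1 2 3 3 0]
step 6 (fire t3): [1 2 3 3 0]

1 2 3 3 0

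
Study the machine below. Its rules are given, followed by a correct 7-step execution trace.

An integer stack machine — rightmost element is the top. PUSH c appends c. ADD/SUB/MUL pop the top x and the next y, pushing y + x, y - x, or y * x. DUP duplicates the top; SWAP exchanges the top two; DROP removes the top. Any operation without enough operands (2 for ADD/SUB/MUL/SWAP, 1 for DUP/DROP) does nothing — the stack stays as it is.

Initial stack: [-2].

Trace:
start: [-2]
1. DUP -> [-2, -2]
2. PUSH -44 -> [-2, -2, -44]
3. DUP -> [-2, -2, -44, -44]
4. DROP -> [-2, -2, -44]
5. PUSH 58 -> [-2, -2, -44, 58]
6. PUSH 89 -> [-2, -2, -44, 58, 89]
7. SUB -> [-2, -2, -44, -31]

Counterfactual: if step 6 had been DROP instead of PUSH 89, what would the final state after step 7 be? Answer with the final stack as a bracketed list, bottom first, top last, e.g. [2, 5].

[-2, 42]

(re-executing from step 6 with the substitution; state before step 6: [-2, -2, -44, 58])
6. DROP -> [-2, -2, -44]
7. SUB -> [-2, 42]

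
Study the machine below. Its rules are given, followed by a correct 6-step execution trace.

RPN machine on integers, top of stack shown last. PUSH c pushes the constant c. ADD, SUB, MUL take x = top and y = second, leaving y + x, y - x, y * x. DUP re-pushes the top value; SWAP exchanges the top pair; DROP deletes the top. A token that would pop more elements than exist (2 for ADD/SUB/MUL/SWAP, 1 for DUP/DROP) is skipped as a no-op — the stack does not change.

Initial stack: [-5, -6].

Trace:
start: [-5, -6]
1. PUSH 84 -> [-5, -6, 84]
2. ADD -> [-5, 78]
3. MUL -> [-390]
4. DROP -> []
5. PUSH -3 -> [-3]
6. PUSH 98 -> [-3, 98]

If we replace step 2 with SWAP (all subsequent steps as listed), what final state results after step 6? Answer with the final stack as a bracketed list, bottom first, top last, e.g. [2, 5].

(re-executing from step 2 with the substitution; state before step 2: [-5, -6, 84])
2. SWAP -> [-5, 84, -6]
3. MUL -> [-5, -504]
4. DROP -> [-5]
5. PUSH -3 -> [-5, -3]
6. PUSH 98 -> [-5, -3, 98]

[-5, -3, 98]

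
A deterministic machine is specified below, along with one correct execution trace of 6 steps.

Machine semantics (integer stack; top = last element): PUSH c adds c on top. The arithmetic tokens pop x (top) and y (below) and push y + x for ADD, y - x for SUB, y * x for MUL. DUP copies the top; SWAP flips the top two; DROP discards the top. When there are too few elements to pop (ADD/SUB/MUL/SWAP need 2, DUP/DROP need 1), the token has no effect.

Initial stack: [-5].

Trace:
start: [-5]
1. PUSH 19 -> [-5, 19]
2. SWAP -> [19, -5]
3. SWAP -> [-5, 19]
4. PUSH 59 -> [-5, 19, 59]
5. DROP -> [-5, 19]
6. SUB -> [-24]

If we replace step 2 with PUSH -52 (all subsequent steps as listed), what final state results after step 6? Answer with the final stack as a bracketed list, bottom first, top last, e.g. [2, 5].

[-5, -71]

(re-executing from step 2 with the substitution; state before step 2: [-5, 19])
2. PUSH -52 -> [-5, 19, -52]
3. SWAP -> [-5, -52, 19]
4. PUSH 59 -> [-5, -52, 19, 59]
5. DROP -> [-5, -52, 19]
6. SUB -> [-5, -71]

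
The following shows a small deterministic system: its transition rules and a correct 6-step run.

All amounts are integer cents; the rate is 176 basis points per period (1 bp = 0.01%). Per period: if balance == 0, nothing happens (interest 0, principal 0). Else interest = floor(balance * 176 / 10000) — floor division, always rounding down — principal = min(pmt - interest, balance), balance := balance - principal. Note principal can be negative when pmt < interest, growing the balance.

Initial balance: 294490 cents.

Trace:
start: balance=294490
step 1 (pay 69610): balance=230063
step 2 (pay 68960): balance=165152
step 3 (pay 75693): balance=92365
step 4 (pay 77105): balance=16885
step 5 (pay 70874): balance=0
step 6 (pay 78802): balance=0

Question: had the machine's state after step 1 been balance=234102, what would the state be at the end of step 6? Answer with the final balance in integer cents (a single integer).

0

state after step 1 := balance=234102
step 2 (pay 68960): balance=169262
step 3 (pay 75693): balance=96548
step 4 (pay 77105): balance=21142
step 5 (pay 70874): balance=0
step 6 (pay 78802): balance=0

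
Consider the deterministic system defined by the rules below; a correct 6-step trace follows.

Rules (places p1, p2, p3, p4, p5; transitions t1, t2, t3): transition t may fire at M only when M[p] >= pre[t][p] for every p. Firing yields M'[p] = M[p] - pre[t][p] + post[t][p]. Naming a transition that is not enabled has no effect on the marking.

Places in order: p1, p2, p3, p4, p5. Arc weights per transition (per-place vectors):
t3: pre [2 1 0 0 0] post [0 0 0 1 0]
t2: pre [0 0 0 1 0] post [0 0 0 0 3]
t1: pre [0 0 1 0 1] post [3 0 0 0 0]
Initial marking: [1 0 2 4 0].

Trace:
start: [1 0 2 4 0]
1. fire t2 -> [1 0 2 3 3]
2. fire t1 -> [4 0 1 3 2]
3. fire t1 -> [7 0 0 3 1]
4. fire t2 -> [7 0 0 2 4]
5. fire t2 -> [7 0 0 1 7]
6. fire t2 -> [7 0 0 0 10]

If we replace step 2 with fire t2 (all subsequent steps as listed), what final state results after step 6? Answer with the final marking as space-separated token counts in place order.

4 0 1 0 11

(re-executing from step 2 with the substitution; state before step 2: [1 0 2 3 3])
2. fire t2 -> [1 0 2 2 6]
3. fire t1 -> [4 0 1 2 5]
4. fire t2 -> [4 0 1 1 8]
5. fire t2 -> [4 0 1 0 11]
6. fire t2 -> [4 0 1 0 11]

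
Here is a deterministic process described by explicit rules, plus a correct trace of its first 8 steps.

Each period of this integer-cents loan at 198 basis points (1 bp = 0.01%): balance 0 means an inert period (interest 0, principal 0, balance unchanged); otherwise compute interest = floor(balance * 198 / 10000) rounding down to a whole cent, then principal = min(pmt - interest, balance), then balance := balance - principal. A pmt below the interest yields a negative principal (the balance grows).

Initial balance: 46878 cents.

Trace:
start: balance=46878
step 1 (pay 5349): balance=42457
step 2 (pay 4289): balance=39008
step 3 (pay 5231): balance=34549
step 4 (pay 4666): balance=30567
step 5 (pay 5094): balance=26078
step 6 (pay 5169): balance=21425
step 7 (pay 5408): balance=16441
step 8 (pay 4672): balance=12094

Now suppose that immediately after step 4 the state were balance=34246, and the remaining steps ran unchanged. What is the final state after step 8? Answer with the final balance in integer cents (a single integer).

16072

state after step 4 := balance=34246
step 5 (pay 5094): balance=29830
step 6 (pay 5169): balance=25251
step 7 (pay 5408): balance=20342
step 8 (pay 4672): balance=16072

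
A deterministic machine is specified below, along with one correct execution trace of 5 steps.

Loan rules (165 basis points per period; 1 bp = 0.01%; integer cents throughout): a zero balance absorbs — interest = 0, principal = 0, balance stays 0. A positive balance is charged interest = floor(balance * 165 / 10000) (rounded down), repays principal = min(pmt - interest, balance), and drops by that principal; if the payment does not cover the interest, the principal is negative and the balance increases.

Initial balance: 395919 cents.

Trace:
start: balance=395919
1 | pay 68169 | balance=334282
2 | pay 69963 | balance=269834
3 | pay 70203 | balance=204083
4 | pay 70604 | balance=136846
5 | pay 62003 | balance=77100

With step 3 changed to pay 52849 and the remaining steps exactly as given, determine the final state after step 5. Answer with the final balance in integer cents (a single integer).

(re-executing from step 3 with the substitution; state before step 3: balance=269834)
3 | pay 52849 | balance=221437
4 | pay 70604 | balance=154486
5 | pay 62003 | balance=95032

95032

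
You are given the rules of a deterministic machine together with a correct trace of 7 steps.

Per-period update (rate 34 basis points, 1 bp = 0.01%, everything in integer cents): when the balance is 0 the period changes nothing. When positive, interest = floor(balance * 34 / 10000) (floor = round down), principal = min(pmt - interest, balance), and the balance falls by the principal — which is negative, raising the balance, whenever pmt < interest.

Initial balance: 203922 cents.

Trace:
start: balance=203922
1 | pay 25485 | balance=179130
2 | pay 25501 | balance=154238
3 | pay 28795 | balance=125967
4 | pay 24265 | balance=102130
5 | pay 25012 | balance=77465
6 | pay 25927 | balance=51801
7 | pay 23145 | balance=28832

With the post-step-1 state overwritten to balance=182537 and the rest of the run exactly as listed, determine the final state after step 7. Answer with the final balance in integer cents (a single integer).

32307

state after step 1 := balance=182537
2 | pay 25501 | balance=157656
3 | pay 28795 | balance=129397
4 | pay 24265 | balance=105571
5 | pay 25012 | balance=80917
6 | pay 25927 | balance=55265
7 | pay 23145 | balance=32307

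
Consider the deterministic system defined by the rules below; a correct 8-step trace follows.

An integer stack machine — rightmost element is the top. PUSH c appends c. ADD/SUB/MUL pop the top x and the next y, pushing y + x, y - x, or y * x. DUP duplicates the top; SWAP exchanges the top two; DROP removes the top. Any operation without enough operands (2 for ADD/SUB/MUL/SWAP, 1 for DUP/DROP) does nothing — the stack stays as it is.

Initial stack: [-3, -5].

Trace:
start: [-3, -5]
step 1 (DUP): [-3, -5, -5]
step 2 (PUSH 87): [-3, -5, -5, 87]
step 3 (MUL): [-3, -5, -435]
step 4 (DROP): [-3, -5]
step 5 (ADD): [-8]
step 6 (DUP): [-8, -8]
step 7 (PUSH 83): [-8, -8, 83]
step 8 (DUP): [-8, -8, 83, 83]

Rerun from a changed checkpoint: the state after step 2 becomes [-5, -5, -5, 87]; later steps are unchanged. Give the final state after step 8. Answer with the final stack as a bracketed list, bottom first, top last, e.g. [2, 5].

state after step 2 := [-5, -5, -5, 87]
step 3 (MUL): [-5, -5, -435]
step 4 (DROP): [-5, -5]
step 5 (ADD): [-10]
step 6 (DUP): [-10, -10]
step 7 (PUSH 83): [-10, -10, 83]
step 8 (DUP): [-10, -10, 83, 83]

[-10, -10, 83, 83]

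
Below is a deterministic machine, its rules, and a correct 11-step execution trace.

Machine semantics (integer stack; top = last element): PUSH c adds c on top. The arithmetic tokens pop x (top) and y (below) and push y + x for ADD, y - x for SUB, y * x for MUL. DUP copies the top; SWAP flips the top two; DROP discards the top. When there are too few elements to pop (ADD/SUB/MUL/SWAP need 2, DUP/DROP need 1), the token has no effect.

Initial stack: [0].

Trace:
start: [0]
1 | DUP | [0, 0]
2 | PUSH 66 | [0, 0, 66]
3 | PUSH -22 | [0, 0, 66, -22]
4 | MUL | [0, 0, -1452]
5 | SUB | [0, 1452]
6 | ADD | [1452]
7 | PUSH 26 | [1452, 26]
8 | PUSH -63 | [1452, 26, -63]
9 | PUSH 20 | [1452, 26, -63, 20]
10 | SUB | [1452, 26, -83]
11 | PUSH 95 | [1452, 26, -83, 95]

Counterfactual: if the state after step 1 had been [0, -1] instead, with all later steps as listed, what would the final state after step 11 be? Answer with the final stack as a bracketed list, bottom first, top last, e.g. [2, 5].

state after step 1 := [0, -1]
2 | PUSH 66 | [0, -1, 66]
3 | PUSH -22 | [0, -1, 66, -22]
4 | MUL | [0, -1, -1452]
5 | SUB | [0, 1451]
6 | ADD | [1451]
7 | PUSH 26 | [1451, 26]
8 | PUSH -63 | [1451, 26, -63]
9 | PUSH 20 | [1451, 26, -63, 20]
10 | SUB | [1451, 26, -83]
11 | PUSH 95 | [1451, 26, -83, 95]

[1451, 26, -83, 95]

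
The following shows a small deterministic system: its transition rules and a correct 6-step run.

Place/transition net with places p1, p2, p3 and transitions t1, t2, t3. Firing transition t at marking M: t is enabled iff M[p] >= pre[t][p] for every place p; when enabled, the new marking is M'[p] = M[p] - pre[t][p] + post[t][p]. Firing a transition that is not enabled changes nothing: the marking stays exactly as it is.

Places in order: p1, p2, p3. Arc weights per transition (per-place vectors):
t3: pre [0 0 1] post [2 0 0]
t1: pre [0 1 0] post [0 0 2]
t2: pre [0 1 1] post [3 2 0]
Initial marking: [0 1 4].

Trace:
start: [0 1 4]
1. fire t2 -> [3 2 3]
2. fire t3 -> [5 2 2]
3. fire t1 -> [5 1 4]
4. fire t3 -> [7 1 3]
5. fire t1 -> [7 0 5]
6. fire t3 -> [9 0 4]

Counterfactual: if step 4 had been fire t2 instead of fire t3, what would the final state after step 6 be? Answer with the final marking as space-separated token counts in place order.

10 1 4

(re-executing from step 4 with the substitution; state before step 4: [5 1 4])
4. fire t2 -> [8 2 3]
5. fire t1 -> [8 1 5]
6. fire t3 -> [10 1 4]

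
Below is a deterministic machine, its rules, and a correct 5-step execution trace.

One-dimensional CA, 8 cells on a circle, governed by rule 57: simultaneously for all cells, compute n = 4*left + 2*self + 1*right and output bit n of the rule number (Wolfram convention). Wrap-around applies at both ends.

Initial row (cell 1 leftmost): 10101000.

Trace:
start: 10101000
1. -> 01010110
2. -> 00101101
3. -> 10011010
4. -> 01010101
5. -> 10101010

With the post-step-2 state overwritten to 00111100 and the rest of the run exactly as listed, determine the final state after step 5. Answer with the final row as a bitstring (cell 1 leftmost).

state after step 2 := 00111100
3. -> 10100011
4. -> 01011010
5. -> 00110101

00110101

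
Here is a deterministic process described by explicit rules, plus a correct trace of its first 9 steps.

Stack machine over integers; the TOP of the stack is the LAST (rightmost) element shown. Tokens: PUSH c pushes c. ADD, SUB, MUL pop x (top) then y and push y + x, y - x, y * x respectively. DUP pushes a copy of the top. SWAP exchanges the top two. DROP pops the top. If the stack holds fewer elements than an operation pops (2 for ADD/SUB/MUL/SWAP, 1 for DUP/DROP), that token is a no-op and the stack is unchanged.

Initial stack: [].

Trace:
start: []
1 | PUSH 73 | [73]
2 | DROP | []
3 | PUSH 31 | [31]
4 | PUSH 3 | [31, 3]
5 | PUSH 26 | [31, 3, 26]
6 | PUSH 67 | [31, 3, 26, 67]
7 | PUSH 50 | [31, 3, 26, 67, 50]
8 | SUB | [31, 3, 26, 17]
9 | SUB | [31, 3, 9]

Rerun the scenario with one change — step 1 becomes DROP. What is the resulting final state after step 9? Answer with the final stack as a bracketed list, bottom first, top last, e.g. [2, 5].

(re-executing from step 1 with the substitution; state before step 1: [])
1 | DROP | []
2 | DROP | []
3 | PUSH 31 | [31]
4 | PUSH 3 | [31, 3]
5 | PUSH 26 | [31, 3, 26]
6 | PUSH 67 | [31, 3, 26, 67]
7 | PUSH 50 | [31, 3, 26, 67, 50]
8 | SUB | [31, 3, 26, 17]
9 | SUB | [31, 3, 9]

[31, 3, 9]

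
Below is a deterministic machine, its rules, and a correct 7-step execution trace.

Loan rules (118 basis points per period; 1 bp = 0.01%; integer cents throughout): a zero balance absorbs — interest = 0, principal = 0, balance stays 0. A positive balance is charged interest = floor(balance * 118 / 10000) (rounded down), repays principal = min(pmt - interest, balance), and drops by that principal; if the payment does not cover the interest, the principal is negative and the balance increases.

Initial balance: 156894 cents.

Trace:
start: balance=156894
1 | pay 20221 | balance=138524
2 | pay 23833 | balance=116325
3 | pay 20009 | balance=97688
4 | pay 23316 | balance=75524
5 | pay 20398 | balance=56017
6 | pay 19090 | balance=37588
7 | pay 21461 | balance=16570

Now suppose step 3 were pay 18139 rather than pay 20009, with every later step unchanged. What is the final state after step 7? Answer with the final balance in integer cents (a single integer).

(re-executing from step 3 with the substitution; state before step 3: balance=116325)
3 | pay 18139 | balance=99558
4 | pay 23316 | balance=77416
5 | pay 20398 | balance=57931
6 | pay 19090 | balance=39524
7 | pay 21461 | balance=18529

18529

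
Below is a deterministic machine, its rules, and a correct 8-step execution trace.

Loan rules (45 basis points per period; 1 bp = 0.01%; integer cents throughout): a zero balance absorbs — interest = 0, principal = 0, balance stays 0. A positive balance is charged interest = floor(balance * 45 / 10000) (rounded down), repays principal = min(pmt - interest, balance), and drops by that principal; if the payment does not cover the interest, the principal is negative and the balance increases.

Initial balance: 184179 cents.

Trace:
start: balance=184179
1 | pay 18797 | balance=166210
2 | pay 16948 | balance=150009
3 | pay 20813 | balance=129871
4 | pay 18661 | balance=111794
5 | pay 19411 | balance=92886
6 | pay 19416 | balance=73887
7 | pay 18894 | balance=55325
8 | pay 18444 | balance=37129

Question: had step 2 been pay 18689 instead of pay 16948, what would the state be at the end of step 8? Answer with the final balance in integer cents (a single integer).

35341

(re-executing from step 2 with the substitution; state before step 2: balance=166210)
2 | pay 18689 | balance=148268
3 | pay 20813 | balance=128122
4 | pay 18661 | balance=110037
5 | pay 19411 | balance=91121
6 | pay 19416 | balance=72115
7 | pay 18894 | balance=53545
8 | pay 18444 | balance=35341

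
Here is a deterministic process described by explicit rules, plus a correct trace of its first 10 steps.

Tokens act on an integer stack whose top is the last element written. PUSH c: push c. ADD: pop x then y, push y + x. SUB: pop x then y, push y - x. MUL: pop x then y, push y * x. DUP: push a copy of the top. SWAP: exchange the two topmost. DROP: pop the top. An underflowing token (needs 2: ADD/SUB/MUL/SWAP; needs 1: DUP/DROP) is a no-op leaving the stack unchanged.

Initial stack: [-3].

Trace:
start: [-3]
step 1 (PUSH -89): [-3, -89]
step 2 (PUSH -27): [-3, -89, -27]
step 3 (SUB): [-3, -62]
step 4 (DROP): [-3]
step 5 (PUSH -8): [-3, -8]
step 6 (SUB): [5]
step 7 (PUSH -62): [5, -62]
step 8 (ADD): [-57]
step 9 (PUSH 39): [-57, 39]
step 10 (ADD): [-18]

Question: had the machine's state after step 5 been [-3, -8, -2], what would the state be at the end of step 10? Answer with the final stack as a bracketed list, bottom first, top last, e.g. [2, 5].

state after step 5 := [-3, -8, -2]
step 6 (SUB): [-3, -6]
step 7 (PUSH -62): [-3, -6, -62]
step 8 (ADD): [-3, -68]
step 9 (PUSH 39): [-3, -68, 39]
step 10 (ADD): [-3, -29]

[-3, -29]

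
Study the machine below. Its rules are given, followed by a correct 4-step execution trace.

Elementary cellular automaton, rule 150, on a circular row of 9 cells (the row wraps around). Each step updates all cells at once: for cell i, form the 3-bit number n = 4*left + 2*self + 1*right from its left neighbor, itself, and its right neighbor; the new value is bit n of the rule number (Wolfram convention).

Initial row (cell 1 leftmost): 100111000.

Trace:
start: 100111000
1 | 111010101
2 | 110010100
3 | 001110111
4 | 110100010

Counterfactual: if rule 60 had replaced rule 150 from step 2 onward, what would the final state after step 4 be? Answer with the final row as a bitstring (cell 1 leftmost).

110110000

(re-executing steps 2..4 under rule 60; state before step 2: 111010101)
2 | 000111111
3 | 100100000
4 | 110110000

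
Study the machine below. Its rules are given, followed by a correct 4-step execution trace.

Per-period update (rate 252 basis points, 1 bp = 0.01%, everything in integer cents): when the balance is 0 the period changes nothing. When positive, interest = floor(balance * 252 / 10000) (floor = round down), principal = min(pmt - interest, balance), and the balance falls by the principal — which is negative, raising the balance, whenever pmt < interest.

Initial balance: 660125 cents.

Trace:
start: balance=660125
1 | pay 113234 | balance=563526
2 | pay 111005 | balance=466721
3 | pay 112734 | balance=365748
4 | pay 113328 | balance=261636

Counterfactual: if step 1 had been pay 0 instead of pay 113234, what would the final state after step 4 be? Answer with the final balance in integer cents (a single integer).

383648

(re-executing from step 1 with the substitution; state before step 1: balance=660125)
1 | pay 0 | balance=676760
2 | pay 111005 | balance=582809
3 | pay 112734 | balance=484761
4 | pay 113328 | balance=383648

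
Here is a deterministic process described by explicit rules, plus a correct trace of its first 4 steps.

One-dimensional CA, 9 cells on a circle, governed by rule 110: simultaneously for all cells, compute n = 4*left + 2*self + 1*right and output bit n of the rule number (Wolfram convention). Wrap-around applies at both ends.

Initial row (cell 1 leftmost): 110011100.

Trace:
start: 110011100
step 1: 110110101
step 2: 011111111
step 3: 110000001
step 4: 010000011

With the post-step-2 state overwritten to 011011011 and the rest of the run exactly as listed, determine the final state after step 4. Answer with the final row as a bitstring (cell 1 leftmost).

state after step 2 := 011011011
step 3: 111111111
step 4: 000000000

000000000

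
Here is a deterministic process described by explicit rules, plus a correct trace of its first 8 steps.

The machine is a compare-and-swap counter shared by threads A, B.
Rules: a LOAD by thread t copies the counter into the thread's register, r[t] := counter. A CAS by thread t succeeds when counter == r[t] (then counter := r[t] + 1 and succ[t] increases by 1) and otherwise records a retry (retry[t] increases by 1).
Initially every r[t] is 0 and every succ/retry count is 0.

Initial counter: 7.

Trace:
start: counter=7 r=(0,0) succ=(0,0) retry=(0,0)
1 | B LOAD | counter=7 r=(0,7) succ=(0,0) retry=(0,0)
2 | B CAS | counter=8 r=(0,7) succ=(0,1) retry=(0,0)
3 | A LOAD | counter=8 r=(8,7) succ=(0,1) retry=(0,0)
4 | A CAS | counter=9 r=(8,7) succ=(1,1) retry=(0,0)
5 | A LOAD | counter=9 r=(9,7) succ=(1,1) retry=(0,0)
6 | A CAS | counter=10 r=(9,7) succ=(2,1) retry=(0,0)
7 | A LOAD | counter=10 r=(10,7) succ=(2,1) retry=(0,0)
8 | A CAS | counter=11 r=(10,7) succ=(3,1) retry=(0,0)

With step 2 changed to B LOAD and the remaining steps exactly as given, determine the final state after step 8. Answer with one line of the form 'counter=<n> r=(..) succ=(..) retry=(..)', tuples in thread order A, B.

counter=10 r=(9,7) succ=(3,0) retry=(0,0)

(re-executing from step 2 with the substitution; state before step 2: counter=7 r=(0,7) succ=(0,0) retry=(0,0))
2 | B LOAD | counter=7 r=(0,7) succ=(0,0) retry=(0,0)
3 | A LOAD | counter=7 r=(7,7) succ=(0,0) retry=(0,0)
4 | A CAS | counter=8 r=(7,7) succ=(1,0) retry=(0,0)
5 | A LOAD | counter=8 r=(8,7) succ=(1,0) retry=(0,0)
6 | A CAS | counter=9 r=(8,7) succ=(2,0) retry=(0,0)
7 | A LOAD | counter=9 r=(9,7) succ=(2,0) retry=(0,0)
8 | A CAS | counter=10 r=(9,7) succ=(3,0) retry=(0,0)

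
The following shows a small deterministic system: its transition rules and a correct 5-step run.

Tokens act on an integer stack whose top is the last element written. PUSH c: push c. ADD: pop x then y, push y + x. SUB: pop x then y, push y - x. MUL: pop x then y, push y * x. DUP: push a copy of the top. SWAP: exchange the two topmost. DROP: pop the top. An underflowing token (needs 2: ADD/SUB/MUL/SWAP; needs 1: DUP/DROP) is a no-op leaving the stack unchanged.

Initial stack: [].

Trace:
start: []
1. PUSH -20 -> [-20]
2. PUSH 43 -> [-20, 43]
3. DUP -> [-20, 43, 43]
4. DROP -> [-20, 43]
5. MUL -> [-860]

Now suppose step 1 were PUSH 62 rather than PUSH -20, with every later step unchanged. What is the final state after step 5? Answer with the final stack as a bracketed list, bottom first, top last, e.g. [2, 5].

[2666]

(re-executing from step 1 with the substitution; state before step 1: [])
1. PUSH 62 -> [62]
2. PUSH 43 -> [62, 43]
3. DUP -> [62, 43, 43]
4. DROP -> [62, 43]
5. MUL -> [2666]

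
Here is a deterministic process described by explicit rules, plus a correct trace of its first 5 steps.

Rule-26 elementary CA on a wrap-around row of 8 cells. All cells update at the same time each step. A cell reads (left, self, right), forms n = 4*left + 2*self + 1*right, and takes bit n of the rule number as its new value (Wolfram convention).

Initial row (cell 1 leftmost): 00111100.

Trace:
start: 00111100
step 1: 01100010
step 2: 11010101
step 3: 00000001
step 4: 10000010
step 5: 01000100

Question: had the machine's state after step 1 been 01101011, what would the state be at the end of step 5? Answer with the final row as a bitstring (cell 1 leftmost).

10110110

state after step 1 := 01101011
step 2: 01000010
step 3: 10100101
step 4: 00011001
step 5: 10110110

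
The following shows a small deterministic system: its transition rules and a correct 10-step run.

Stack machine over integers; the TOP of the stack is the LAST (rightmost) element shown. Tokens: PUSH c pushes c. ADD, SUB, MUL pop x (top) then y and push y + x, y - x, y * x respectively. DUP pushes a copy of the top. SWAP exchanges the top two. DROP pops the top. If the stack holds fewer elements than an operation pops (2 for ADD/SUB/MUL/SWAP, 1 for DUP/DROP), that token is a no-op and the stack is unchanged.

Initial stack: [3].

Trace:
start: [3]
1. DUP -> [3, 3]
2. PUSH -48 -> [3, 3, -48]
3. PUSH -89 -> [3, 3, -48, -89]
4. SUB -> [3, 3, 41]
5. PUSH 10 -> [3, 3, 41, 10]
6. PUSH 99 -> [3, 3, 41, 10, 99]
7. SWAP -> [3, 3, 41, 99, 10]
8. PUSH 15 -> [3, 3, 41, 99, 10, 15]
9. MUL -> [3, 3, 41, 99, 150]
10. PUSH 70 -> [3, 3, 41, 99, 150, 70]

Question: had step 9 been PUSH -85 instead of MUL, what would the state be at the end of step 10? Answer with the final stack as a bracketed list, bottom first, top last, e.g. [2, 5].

[3, 3, 41, 99, 10, 15, -85, 70]

(re-executing from step 9 with the substitution; state before step 9: [3, 3, 41, 99, 10, 15])
9. PUSH -85 -> [3, 3, 41, 99, 10, 15, -85]
10. PUSH 70 -> [3, 3, 41, 99, 10, 15, -85, 70]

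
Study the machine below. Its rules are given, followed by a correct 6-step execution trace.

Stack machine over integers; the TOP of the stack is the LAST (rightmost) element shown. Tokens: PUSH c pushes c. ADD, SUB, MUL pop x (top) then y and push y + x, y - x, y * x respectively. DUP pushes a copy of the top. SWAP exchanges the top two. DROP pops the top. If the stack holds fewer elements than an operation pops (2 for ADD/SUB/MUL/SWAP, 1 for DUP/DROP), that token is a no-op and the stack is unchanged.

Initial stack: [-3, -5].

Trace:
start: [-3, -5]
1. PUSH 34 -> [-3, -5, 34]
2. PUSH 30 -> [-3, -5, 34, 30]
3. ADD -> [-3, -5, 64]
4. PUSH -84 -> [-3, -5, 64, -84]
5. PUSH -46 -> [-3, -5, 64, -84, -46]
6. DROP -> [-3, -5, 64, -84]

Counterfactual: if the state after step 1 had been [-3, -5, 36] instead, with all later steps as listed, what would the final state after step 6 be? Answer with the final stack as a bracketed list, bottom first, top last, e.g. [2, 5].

[-3, -5, 66, -84]

state after step 1 := [-3, -5, 36]
2. PUSH 30 -> [-3, -5, 36, 30]
3. ADD -> [-3, -5, 66]
4. PUSH -84 -> [-3, -5, 66, -84]
5. PUSH -46 -> [-3, -5, 66, -84, -46]
6. DROP -> [-3, -5, 66, -84]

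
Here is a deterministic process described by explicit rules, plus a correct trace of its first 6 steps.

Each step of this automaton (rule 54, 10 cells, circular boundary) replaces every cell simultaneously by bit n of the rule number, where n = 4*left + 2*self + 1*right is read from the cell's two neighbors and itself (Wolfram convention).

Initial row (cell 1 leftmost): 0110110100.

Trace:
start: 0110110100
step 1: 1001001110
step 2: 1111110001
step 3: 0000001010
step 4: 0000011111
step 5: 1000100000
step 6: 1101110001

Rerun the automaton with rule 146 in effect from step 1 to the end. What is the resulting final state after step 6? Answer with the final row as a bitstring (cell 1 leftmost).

(re-executing steps 1..6 under rule 146; state before step 1: 0110110100)
step 1: 1000000010
step 2: 0100000100
step 3: 1010001010
step 4: 0001010000
step 5: 0010001000
step 6: 0101010100

0101010100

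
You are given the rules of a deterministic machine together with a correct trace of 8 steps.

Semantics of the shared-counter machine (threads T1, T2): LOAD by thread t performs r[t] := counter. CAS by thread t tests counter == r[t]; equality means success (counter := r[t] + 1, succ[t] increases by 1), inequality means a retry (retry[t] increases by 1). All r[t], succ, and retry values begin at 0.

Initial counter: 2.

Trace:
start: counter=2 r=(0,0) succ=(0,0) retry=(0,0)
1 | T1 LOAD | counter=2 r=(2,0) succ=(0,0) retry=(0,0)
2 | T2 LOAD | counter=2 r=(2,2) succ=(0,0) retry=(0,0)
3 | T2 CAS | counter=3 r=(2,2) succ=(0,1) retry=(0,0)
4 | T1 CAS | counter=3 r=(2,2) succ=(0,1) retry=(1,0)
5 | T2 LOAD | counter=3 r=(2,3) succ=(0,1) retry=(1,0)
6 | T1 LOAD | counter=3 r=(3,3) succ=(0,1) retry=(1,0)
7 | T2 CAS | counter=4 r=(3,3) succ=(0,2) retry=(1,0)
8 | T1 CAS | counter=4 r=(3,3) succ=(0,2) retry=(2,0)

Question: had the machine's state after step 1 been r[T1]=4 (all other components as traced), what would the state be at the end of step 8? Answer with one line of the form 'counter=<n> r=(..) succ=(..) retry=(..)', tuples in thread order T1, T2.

state after step 1 := counter=2 r=(4,0) succ=(0,0) retry=(0,0)
2 | T2 LOAD | counter=2 r=(4,2) succ=(0,0) retry=(0,0)
3 | T2 CAS | counter=3 r=(4,2) succ=(0,1) retry=(0,0)
4 | T1 CAS | counter=3 r=(4,2) succ=(0,1) retry=(1,0)
5 | T2 LOAD | counter=3 r=(4,3) succ=(0,1) retry=(1,0)
6 | T1 LOAD | counter=3 r=(3,3) succ=(0,1) retry=(1,0)
7 | T2 CAS | counter=4 r=(3,3) succ=(0,2) retry=(1,0)
8 | T1 CAS | counter=4 r=(3,3) succ=(0,2) retry=(2,0)

counter=4 r=(3,3) succ=(0,2) retry=(2,0)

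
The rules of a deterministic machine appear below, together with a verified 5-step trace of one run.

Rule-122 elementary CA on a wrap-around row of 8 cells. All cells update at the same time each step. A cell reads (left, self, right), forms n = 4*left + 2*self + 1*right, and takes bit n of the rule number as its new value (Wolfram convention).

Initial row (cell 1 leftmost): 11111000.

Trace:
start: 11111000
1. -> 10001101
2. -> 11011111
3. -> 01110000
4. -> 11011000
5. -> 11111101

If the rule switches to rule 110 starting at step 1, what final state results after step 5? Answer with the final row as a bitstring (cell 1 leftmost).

(re-executing steps 1..5 under rule 110; state before step 1: 11111000)
1. -> 10001001
2. -> 10011011
3. -> 10111110
4. -> 11100011
5. -> 00100110

00100110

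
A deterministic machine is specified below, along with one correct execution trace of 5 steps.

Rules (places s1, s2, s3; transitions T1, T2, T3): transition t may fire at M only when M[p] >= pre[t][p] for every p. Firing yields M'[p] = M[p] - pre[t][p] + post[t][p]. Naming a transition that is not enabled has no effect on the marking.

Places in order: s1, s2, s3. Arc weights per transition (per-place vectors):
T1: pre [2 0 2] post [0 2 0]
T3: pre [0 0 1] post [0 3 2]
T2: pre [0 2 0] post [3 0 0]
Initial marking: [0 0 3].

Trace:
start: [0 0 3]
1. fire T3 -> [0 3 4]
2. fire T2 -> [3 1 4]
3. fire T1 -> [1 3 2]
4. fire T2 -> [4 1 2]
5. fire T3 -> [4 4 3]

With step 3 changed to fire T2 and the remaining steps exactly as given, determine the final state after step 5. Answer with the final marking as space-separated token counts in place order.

3 4 5

(re-executing from step 3 with the substitution; state before step 3: [3 1 4])
3. fire T2 -> [3 1 4]
4. fire T2 -> [3 1 4]
5. fire T3 -> [3 4 5]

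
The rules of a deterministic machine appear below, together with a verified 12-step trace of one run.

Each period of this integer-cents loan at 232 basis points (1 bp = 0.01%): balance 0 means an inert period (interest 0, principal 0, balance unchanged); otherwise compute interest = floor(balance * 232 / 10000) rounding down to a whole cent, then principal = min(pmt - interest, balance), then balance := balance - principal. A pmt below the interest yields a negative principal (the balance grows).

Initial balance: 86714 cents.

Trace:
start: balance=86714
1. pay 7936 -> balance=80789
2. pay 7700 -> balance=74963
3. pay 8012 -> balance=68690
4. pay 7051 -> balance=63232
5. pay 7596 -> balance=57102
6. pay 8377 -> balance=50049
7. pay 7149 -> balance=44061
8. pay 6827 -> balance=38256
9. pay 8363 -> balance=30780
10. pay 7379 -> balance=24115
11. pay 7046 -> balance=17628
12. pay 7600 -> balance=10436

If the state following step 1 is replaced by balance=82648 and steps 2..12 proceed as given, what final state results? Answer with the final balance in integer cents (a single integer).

state after step 1 := balance=82648
2. pay 7700 -> balance=76865
3. pay 8012 -> balance=70636
4. pay 7051 -> balance=65223
5. pay 7596 -> balance=59140
6. pay 8377 -> balance=52135
7. pay 7149 -> balance=46195
8. pay 6827 -> balance=40439
9. pay 8363 -> balance=33014
10. pay 7379 -> balance=26400
11. pay 7046 -> balance=19966
12. pay 7600 -> balance=12829

12829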